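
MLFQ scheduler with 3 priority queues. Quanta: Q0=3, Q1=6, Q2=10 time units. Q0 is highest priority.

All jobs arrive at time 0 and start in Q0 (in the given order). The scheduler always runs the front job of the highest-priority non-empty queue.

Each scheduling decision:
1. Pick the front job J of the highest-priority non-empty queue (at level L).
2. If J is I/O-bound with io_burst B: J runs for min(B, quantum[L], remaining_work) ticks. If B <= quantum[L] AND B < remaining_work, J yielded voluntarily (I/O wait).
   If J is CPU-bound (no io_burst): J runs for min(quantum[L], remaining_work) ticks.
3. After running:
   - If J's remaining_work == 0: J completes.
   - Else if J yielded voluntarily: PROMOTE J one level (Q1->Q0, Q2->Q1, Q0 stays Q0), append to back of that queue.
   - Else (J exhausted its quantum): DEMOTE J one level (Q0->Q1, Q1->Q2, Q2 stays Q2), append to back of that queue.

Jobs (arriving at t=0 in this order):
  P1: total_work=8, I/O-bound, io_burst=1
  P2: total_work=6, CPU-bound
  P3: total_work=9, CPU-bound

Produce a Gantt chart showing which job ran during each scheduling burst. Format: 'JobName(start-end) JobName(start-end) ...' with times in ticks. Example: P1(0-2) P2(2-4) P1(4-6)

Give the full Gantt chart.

t=0-1: P1@Q0 runs 1, rem=7, I/O yield, promote→Q0. Q0=[P2,P3,P1] Q1=[] Q2=[]
t=1-4: P2@Q0 runs 3, rem=3, quantum used, demote→Q1. Q0=[P3,P1] Q1=[P2] Q2=[]
t=4-7: P3@Q0 runs 3, rem=6, quantum used, demote→Q1. Q0=[P1] Q1=[P2,P3] Q2=[]
t=7-8: P1@Q0 runs 1, rem=6, I/O yield, promote→Q0. Q0=[P1] Q1=[P2,P3] Q2=[]
t=8-9: P1@Q0 runs 1, rem=5, I/O yield, promote→Q0. Q0=[P1] Q1=[P2,P3] Q2=[]
t=9-10: P1@Q0 runs 1, rem=4, I/O yield, promote→Q0. Q0=[P1] Q1=[P2,P3] Q2=[]
t=10-11: P1@Q0 runs 1, rem=3, I/O yield, promote→Q0. Q0=[P1] Q1=[P2,P3] Q2=[]
t=11-12: P1@Q0 runs 1, rem=2, I/O yield, promote→Q0. Q0=[P1] Q1=[P2,P3] Q2=[]
t=12-13: P1@Q0 runs 1, rem=1, I/O yield, promote→Q0. Q0=[P1] Q1=[P2,P3] Q2=[]
t=13-14: P1@Q0 runs 1, rem=0, completes. Q0=[] Q1=[P2,P3] Q2=[]
t=14-17: P2@Q1 runs 3, rem=0, completes. Q0=[] Q1=[P3] Q2=[]
t=17-23: P3@Q1 runs 6, rem=0, completes. Q0=[] Q1=[] Q2=[]

Answer: P1(0-1) P2(1-4) P3(4-7) P1(7-8) P1(8-9) P1(9-10) P1(10-11) P1(11-12) P1(12-13) P1(13-14) P2(14-17) P3(17-23)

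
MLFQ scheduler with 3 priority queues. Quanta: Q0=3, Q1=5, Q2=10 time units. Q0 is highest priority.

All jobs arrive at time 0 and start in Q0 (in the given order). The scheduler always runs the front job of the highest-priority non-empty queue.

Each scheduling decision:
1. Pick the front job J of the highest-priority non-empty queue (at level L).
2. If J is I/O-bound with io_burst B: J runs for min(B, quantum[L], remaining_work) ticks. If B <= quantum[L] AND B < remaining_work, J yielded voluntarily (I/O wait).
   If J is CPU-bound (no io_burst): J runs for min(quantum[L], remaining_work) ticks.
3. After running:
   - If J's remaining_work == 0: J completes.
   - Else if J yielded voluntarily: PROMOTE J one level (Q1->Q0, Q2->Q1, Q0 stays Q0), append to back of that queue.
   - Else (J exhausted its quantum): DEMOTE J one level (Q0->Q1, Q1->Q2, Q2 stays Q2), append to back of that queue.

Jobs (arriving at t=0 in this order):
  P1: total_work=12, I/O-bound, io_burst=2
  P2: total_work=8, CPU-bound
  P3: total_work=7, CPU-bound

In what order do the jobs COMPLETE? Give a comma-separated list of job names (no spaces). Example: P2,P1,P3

t=0-2: P1@Q0 runs 2, rem=10, I/O yield, promote→Q0. Q0=[P2,P3,P1] Q1=[] Q2=[]
t=2-5: P2@Q0 runs 3, rem=5, quantum used, demote→Q1. Q0=[P3,P1] Q1=[P2] Q2=[]
t=5-8: P3@Q0 runs 3, rem=4, quantum used, demote→Q1. Q0=[P1] Q1=[P2,P3] Q2=[]
t=8-10: P1@Q0 runs 2, rem=8, I/O yield, promote→Q0. Q0=[P1] Q1=[P2,P3] Q2=[]
t=10-12: P1@Q0 runs 2, rem=6, I/O yield, promote→Q0. Q0=[P1] Q1=[P2,P3] Q2=[]
t=12-14: P1@Q0 runs 2, rem=4, I/O yield, promote→Q0. Q0=[P1] Q1=[P2,P3] Q2=[]
t=14-16: P1@Q0 runs 2, rem=2, I/O yield, promote→Q0. Q0=[P1] Q1=[P2,P3] Q2=[]
t=16-18: P1@Q0 runs 2, rem=0, completes. Q0=[] Q1=[P2,P3] Q2=[]
t=18-23: P2@Q1 runs 5, rem=0, completes. Q0=[] Q1=[P3] Q2=[]
t=23-27: P3@Q1 runs 4, rem=0, completes. Q0=[] Q1=[] Q2=[]

Answer: P1,P2,P3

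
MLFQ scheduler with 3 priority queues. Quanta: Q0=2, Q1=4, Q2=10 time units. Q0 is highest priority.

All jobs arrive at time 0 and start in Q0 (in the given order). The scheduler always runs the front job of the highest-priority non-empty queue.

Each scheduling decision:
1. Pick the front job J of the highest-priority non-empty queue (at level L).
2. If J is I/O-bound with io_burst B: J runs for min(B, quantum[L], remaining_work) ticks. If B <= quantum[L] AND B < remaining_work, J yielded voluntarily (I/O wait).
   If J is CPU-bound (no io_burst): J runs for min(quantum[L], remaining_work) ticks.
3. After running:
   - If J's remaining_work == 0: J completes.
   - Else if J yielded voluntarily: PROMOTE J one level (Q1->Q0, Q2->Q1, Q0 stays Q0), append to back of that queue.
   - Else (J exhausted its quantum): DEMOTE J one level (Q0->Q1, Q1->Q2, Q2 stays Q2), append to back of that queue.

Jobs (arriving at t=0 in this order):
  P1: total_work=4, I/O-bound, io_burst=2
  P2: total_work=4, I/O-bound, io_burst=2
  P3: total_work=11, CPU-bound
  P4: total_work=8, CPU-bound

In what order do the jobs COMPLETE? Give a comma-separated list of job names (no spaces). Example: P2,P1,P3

t=0-2: P1@Q0 runs 2, rem=2, I/O yield, promote→Q0. Q0=[P2,P3,P4,P1] Q1=[] Q2=[]
t=2-4: P2@Q0 runs 2, rem=2, I/O yield, promote→Q0. Q0=[P3,P4,P1,P2] Q1=[] Q2=[]
t=4-6: P3@Q0 runs 2, rem=9, quantum used, demote→Q1. Q0=[P4,P1,P2] Q1=[P3] Q2=[]
t=6-8: P4@Q0 runs 2, rem=6, quantum used, demote→Q1. Q0=[P1,P2] Q1=[P3,P4] Q2=[]
t=8-10: P1@Q0 runs 2, rem=0, completes. Q0=[P2] Q1=[P3,P4] Q2=[]
t=10-12: P2@Q0 runs 2, rem=0, completes. Q0=[] Q1=[P3,P4] Q2=[]
t=12-16: P3@Q1 runs 4, rem=5, quantum used, demote→Q2. Q0=[] Q1=[P4] Q2=[P3]
t=16-20: P4@Q1 runs 4, rem=2, quantum used, demote→Q2. Q0=[] Q1=[] Q2=[P3,P4]
t=20-25: P3@Q2 runs 5, rem=0, completes. Q0=[] Q1=[] Q2=[P4]
t=25-27: P4@Q2 runs 2, rem=0, completes. Q0=[] Q1=[] Q2=[]

Answer: P1,P2,P3,P4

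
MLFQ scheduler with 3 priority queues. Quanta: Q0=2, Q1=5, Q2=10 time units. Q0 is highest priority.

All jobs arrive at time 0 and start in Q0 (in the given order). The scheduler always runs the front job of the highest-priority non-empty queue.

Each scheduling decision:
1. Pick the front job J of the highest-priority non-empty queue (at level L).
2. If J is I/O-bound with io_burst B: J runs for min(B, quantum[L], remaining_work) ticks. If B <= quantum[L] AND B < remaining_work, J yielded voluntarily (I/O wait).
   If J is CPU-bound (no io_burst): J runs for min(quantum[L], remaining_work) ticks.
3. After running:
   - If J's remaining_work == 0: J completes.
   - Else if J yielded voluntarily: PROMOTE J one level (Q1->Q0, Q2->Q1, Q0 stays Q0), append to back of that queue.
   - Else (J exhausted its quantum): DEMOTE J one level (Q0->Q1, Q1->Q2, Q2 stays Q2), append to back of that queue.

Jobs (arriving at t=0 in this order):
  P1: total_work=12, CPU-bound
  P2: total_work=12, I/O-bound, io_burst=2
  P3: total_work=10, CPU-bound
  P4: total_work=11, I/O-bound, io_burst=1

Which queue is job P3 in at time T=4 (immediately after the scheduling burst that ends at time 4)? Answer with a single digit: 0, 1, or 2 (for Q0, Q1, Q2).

t=0-2: P1@Q0 runs 2, rem=10, quantum used, demote→Q1. Q0=[P2,P3,P4] Q1=[P1] Q2=[]
t=2-4: P2@Q0 runs 2, rem=10, I/O yield, promote→Q0. Q0=[P3,P4,P2] Q1=[P1] Q2=[]
t=4-6: P3@Q0 runs 2, rem=8, quantum used, demote→Q1. Q0=[P4,P2] Q1=[P1,P3] Q2=[]
t=6-7: P4@Q0 runs 1, rem=10, I/O yield, promote→Q0. Q0=[P2,P4] Q1=[P1,P3] Q2=[]
t=7-9: P2@Q0 runs 2, rem=8, I/O yield, promote→Q0. Q0=[P4,P2] Q1=[P1,P3] Q2=[]
t=9-10: P4@Q0 runs 1, rem=9, I/O yield, promote→Q0. Q0=[P2,P4] Q1=[P1,P3] Q2=[]
t=10-12: P2@Q0 runs 2, rem=6, I/O yield, promote→Q0. Q0=[P4,P2] Q1=[P1,P3] Q2=[]
t=12-13: P4@Q0 runs 1, rem=8, I/O yield, promote→Q0. Q0=[P2,P4] Q1=[P1,P3] Q2=[]
t=13-15: P2@Q0 runs 2, rem=4, I/O yield, promote→Q0. Q0=[P4,P2] Q1=[P1,P3] Q2=[]
t=15-16: P4@Q0 runs 1, rem=7, I/O yield, promote→Q0. Q0=[P2,P4] Q1=[P1,P3] Q2=[]
t=16-18: P2@Q0 runs 2, rem=2, I/O yield, promote→Q0. Q0=[P4,P2] Q1=[P1,P3] Q2=[]
t=18-19: P4@Q0 runs 1, rem=6, I/O yield, promote→Q0. Q0=[P2,P4] Q1=[P1,P3] Q2=[]
t=19-21: P2@Q0 runs 2, rem=0, completes. Q0=[P4] Q1=[P1,P3] Q2=[]
t=21-22: P4@Q0 runs 1, rem=5, I/O yield, promote→Q0. Q0=[P4] Q1=[P1,P3] Q2=[]
t=22-23: P4@Q0 runs 1, rem=4, I/O yield, promote→Q0. Q0=[P4] Q1=[P1,P3] Q2=[]
t=23-24: P4@Q0 runs 1, rem=3, I/O yield, promote→Q0. Q0=[P4] Q1=[P1,P3] Q2=[]
t=24-25: P4@Q0 runs 1, rem=2, I/O yield, promote→Q0. Q0=[P4] Q1=[P1,P3] Q2=[]
t=25-26: P4@Q0 runs 1, rem=1, I/O yield, promote→Q0. Q0=[P4] Q1=[P1,P3] Q2=[]
t=26-27: P4@Q0 runs 1, rem=0, completes. Q0=[] Q1=[P1,P3] Q2=[]
t=27-32: P1@Q1 runs 5, rem=5, quantum used, demote→Q2. Q0=[] Q1=[P3] Q2=[P1]
t=32-37: P3@Q1 runs 5, rem=3, quantum used, demote→Q2. Q0=[] Q1=[] Q2=[P1,P3]
t=37-42: P1@Q2 runs 5, rem=0, completes. Q0=[] Q1=[] Q2=[P3]
t=42-45: P3@Q2 runs 3, rem=0, completes. Q0=[] Q1=[] Q2=[]

Answer: 0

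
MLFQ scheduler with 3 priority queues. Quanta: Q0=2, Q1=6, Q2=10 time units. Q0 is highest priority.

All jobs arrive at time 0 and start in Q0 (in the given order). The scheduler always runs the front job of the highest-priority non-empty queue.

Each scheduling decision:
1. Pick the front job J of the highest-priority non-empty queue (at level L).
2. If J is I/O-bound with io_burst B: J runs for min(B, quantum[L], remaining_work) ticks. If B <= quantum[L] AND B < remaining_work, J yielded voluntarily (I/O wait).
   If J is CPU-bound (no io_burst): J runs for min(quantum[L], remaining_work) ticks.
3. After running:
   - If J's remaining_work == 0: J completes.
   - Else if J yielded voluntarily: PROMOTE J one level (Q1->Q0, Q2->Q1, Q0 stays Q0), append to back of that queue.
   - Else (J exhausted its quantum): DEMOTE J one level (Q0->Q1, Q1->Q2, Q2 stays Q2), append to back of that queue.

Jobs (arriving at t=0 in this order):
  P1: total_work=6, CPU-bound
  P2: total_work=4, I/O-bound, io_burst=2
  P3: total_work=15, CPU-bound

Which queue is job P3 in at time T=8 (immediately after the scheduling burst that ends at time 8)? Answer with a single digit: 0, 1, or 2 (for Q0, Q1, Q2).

Answer: 1

Derivation:
t=0-2: P1@Q0 runs 2, rem=4, quantum used, demote→Q1. Q0=[P2,P3] Q1=[P1] Q2=[]
t=2-4: P2@Q0 runs 2, rem=2, I/O yield, promote→Q0. Q0=[P3,P2] Q1=[P1] Q2=[]
t=4-6: P3@Q0 runs 2, rem=13, quantum used, demote→Q1. Q0=[P2] Q1=[P1,P3] Q2=[]
t=6-8: P2@Q0 runs 2, rem=0, completes. Q0=[] Q1=[P1,P3] Q2=[]
t=8-12: P1@Q1 runs 4, rem=0, completes. Q0=[] Q1=[P3] Q2=[]
t=12-18: P3@Q1 runs 6, rem=7, quantum used, demote→Q2. Q0=[] Q1=[] Q2=[P3]
t=18-25: P3@Q2 runs 7, rem=0, completes. Q0=[] Q1=[] Q2=[]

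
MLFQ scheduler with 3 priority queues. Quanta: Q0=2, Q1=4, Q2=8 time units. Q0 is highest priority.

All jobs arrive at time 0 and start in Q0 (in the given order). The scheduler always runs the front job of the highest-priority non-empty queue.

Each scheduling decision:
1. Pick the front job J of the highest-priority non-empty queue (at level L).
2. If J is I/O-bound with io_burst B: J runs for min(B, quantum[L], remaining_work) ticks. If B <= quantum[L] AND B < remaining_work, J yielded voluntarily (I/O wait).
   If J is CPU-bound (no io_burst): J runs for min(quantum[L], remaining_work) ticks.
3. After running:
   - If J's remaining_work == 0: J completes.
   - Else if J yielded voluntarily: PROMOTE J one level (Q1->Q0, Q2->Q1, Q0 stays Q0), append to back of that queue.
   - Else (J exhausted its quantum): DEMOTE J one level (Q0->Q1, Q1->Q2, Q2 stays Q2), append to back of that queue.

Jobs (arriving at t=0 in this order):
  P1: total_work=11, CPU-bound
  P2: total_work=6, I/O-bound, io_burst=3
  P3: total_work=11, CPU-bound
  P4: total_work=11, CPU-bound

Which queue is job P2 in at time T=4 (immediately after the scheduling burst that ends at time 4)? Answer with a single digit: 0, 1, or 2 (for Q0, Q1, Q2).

Answer: 1

Derivation:
t=0-2: P1@Q0 runs 2, rem=9, quantum used, demote→Q1. Q0=[P2,P3,P4] Q1=[P1] Q2=[]
t=2-4: P2@Q0 runs 2, rem=4, quantum used, demote→Q1. Q0=[P3,P4] Q1=[P1,P2] Q2=[]
t=4-6: P3@Q0 runs 2, rem=9, quantum used, demote→Q1. Q0=[P4] Q1=[P1,P2,P3] Q2=[]
t=6-8: P4@Q0 runs 2, rem=9, quantum used, demote→Q1. Q0=[] Q1=[P1,P2,P3,P4] Q2=[]
t=8-12: P1@Q1 runs 4, rem=5, quantum used, demote→Q2. Q0=[] Q1=[P2,P3,P4] Q2=[P1]
t=12-15: P2@Q1 runs 3, rem=1, I/O yield, promote→Q0. Q0=[P2] Q1=[P3,P4] Q2=[P1]
t=15-16: P2@Q0 runs 1, rem=0, completes. Q0=[] Q1=[P3,P4] Q2=[P1]
t=16-20: P3@Q1 runs 4, rem=5, quantum used, demote→Q2. Q0=[] Q1=[P4] Q2=[P1,P3]
t=20-24: P4@Q1 runs 4, rem=5, quantum used, demote→Q2. Q0=[] Q1=[] Q2=[P1,P3,P4]
t=24-29: P1@Q2 runs 5, rem=0, completes. Q0=[] Q1=[] Q2=[P3,P4]
t=29-34: P3@Q2 runs 5, rem=0, completes. Q0=[] Q1=[] Q2=[P4]
t=34-39: P4@Q2 runs 5, rem=0, completes. Q0=[] Q1=[] Q2=[]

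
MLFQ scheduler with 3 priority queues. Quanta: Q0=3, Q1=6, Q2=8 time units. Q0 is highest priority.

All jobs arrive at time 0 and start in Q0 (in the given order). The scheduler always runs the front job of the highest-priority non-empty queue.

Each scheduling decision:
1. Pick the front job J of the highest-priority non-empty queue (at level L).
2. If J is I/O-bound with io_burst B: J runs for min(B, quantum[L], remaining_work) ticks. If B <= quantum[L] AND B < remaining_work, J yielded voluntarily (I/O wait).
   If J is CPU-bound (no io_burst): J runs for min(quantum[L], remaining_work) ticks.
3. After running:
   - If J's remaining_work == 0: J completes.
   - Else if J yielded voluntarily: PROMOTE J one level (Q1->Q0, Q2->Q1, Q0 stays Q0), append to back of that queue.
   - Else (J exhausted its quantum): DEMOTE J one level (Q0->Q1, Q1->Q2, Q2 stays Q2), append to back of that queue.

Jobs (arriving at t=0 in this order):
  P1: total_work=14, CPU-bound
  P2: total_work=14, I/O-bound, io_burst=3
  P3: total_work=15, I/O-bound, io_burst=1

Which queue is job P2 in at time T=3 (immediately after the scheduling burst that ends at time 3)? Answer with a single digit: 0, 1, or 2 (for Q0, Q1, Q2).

t=0-3: P1@Q0 runs 3, rem=11, quantum used, demote→Q1. Q0=[P2,P3] Q1=[P1] Q2=[]
t=3-6: P2@Q0 runs 3, rem=11, I/O yield, promote→Q0. Q0=[P3,P2] Q1=[P1] Q2=[]
t=6-7: P3@Q0 runs 1, rem=14, I/O yield, promote→Q0. Q0=[P2,P3] Q1=[P1] Q2=[]
t=7-10: P2@Q0 runs 3, rem=8, I/O yield, promote→Q0. Q0=[P3,P2] Q1=[P1] Q2=[]
t=10-11: P3@Q0 runs 1, rem=13, I/O yield, promote→Q0. Q0=[P2,P3] Q1=[P1] Q2=[]
t=11-14: P2@Q0 runs 3, rem=5, I/O yield, promote→Q0. Q0=[P3,P2] Q1=[P1] Q2=[]
t=14-15: P3@Q0 runs 1, rem=12, I/O yield, promote→Q0. Q0=[P2,P3] Q1=[P1] Q2=[]
t=15-18: P2@Q0 runs 3, rem=2, I/O yield, promote→Q0. Q0=[P3,P2] Q1=[P1] Q2=[]
t=18-19: P3@Q0 runs 1, rem=11, I/O yield, promote→Q0. Q0=[P2,P3] Q1=[P1] Q2=[]
t=19-21: P2@Q0 runs 2, rem=0, completes. Q0=[P3] Q1=[P1] Q2=[]
t=21-22: P3@Q0 runs 1, rem=10, I/O yield, promote→Q0. Q0=[P3] Q1=[P1] Q2=[]
t=22-23: P3@Q0 runs 1, rem=9, I/O yield, promote→Q0. Q0=[P3] Q1=[P1] Q2=[]
t=23-24: P3@Q0 runs 1, rem=8, I/O yield, promote→Q0. Q0=[P3] Q1=[P1] Q2=[]
t=24-25: P3@Q0 runs 1, rem=7, I/O yield, promote→Q0. Q0=[P3] Q1=[P1] Q2=[]
t=25-26: P3@Q0 runs 1, rem=6, I/O yield, promote→Q0. Q0=[P3] Q1=[P1] Q2=[]
t=26-27: P3@Q0 runs 1, rem=5, I/O yield, promote→Q0. Q0=[P3] Q1=[P1] Q2=[]
t=27-28: P3@Q0 runs 1, rem=4, I/O yield, promote→Q0. Q0=[P3] Q1=[P1] Q2=[]
t=28-29: P3@Q0 runs 1, rem=3, I/O yield, promote→Q0. Q0=[P3] Q1=[P1] Q2=[]
t=29-30: P3@Q0 runs 1, rem=2, I/O yield, promote→Q0. Q0=[P3] Q1=[P1] Q2=[]
t=30-31: P3@Q0 runs 1, rem=1, I/O yield, promote→Q0. Q0=[P3] Q1=[P1] Q2=[]
t=31-32: P3@Q0 runs 1, rem=0, completes. Q0=[] Q1=[P1] Q2=[]
t=32-38: P1@Q1 runs 6, rem=5, quantum used, demote→Q2. Q0=[] Q1=[] Q2=[P1]
t=38-43: P1@Q2 runs 5, rem=0, completes. Q0=[] Q1=[] Q2=[]

Answer: 0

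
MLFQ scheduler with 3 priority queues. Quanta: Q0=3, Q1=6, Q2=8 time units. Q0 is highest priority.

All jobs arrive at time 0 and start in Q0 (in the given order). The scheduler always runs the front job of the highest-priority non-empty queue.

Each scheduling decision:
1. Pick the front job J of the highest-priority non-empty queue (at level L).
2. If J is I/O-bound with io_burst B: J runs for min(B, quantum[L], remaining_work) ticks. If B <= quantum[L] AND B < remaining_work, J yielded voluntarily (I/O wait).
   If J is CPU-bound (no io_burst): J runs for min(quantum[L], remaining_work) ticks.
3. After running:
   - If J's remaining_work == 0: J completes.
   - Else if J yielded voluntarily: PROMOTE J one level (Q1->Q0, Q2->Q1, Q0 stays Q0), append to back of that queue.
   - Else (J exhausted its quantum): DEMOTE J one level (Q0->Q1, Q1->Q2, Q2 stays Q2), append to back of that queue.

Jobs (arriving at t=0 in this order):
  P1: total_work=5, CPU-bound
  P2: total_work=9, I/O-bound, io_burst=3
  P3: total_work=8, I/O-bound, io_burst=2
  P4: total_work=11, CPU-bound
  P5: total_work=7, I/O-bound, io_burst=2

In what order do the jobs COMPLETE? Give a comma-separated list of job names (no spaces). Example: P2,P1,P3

t=0-3: P1@Q0 runs 3, rem=2, quantum used, demote→Q1. Q0=[P2,P3,P4,P5] Q1=[P1] Q2=[]
t=3-6: P2@Q0 runs 3, rem=6, I/O yield, promote→Q0. Q0=[P3,P4,P5,P2] Q1=[P1] Q2=[]
t=6-8: P3@Q0 runs 2, rem=6, I/O yield, promote→Q0. Q0=[P4,P5,P2,P3] Q1=[P1] Q2=[]
t=8-11: P4@Q0 runs 3, rem=8, quantum used, demote→Q1. Q0=[P5,P2,P3] Q1=[P1,P4] Q2=[]
t=11-13: P5@Q0 runs 2, rem=5, I/O yield, promote→Q0. Q0=[P2,P3,P5] Q1=[P1,P4] Q2=[]
t=13-16: P2@Q0 runs 3, rem=3, I/O yield, promote→Q0. Q0=[P3,P5,P2] Q1=[P1,P4] Q2=[]
t=16-18: P3@Q0 runs 2, rem=4, I/O yield, promote→Q0. Q0=[P5,P2,P3] Q1=[P1,P4] Q2=[]
t=18-20: P5@Q0 runs 2, rem=3, I/O yield, promote→Q0. Q0=[P2,P3,P5] Q1=[P1,P4] Q2=[]
t=20-23: P2@Q0 runs 3, rem=0, completes. Q0=[P3,P5] Q1=[P1,P4] Q2=[]
t=23-25: P3@Q0 runs 2, rem=2, I/O yield, promote→Q0. Q0=[P5,P3] Q1=[P1,P4] Q2=[]
t=25-27: P5@Q0 runs 2, rem=1, I/O yield, promote→Q0. Q0=[P3,P5] Q1=[P1,P4] Q2=[]
t=27-29: P3@Q0 runs 2, rem=0, completes. Q0=[P5] Q1=[P1,P4] Q2=[]
t=29-30: P5@Q0 runs 1, rem=0, completes. Q0=[] Q1=[P1,P4] Q2=[]
t=30-32: P1@Q1 runs 2, rem=0, completes. Q0=[] Q1=[P4] Q2=[]
t=32-38: P4@Q1 runs 6, rem=2, quantum used, demote→Q2. Q0=[] Q1=[] Q2=[P4]
t=38-40: P4@Q2 runs 2, rem=0, completes. Q0=[] Q1=[] Q2=[]

Answer: P2,P3,P5,P1,P4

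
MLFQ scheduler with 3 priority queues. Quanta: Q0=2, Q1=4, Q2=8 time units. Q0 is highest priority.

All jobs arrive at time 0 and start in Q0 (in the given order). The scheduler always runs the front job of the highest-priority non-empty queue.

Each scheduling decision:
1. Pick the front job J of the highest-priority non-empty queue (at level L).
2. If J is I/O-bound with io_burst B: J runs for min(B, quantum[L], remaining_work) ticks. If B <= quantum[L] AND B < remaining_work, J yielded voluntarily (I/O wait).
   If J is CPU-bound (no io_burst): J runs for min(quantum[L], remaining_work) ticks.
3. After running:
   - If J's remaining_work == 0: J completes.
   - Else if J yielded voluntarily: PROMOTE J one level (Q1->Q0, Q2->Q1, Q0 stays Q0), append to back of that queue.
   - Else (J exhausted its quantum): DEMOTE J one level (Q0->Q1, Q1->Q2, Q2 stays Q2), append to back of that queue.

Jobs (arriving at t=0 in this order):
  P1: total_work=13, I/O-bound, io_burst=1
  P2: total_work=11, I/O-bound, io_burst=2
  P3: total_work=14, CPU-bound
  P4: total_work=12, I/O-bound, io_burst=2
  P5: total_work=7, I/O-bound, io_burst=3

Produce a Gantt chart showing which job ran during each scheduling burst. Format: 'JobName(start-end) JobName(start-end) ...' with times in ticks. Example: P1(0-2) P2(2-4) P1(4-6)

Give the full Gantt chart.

t=0-1: P1@Q0 runs 1, rem=12, I/O yield, promote→Q0. Q0=[P2,P3,P4,P5,P1] Q1=[] Q2=[]
t=1-3: P2@Q0 runs 2, rem=9, I/O yield, promote→Q0. Q0=[P3,P4,P5,P1,P2] Q1=[] Q2=[]
t=3-5: P3@Q0 runs 2, rem=12, quantum used, demote→Q1. Q0=[P4,P5,P1,P2] Q1=[P3] Q2=[]
t=5-7: P4@Q0 runs 2, rem=10, I/O yield, promote→Q0. Q0=[P5,P1,P2,P4] Q1=[P3] Q2=[]
t=7-9: P5@Q0 runs 2, rem=5, quantum used, demote→Q1. Q0=[P1,P2,P4] Q1=[P3,P5] Q2=[]
t=9-10: P1@Q0 runs 1, rem=11, I/O yield, promote→Q0. Q0=[P2,P4,P1] Q1=[P3,P5] Q2=[]
t=10-12: P2@Q0 runs 2, rem=7, I/O yield, promote→Q0. Q0=[P4,P1,P2] Q1=[P3,P5] Q2=[]
t=12-14: P4@Q0 runs 2, rem=8, I/O yield, promote→Q0. Q0=[P1,P2,P4] Q1=[P3,P5] Q2=[]
t=14-15: P1@Q0 runs 1, rem=10, I/O yield, promote→Q0. Q0=[P2,P4,P1] Q1=[P3,P5] Q2=[]
t=15-17: P2@Q0 runs 2, rem=5, I/O yield, promote→Q0. Q0=[P4,P1,P2] Q1=[P3,P5] Q2=[]
t=17-19: P4@Q0 runs 2, rem=6, I/O yield, promote→Q0. Q0=[P1,P2,P4] Q1=[P3,P5] Q2=[]
t=19-20: P1@Q0 runs 1, rem=9, I/O yield, promote→Q0. Q0=[P2,P4,P1] Q1=[P3,P5] Q2=[]
t=20-22: P2@Q0 runs 2, rem=3, I/O yield, promote→Q0. Q0=[P4,P1,P2] Q1=[P3,P5] Q2=[]
t=22-24: P4@Q0 runs 2, rem=4, I/O yield, promote→Q0. Q0=[P1,P2,P4] Q1=[P3,P5] Q2=[]
t=24-25: P1@Q0 runs 1, rem=8, I/O yield, promote→Q0. Q0=[P2,P4,P1] Q1=[P3,P5] Q2=[]
t=25-27: P2@Q0 runs 2, rem=1, I/O yield, promote→Q0. Q0=[P4,P1,P2] Q1=[P3,P5] Q2=[]
t=27-29: P4@Q0 runs 2, rem=2, I/O yield, promote→Q0. Q0=[P1,P2,P4] Q1=[P3,P5] Q2=[]
t=29-30: P1@Q0 runs 1, rem=7, I/O yield, promote→Q0. Q0=[P2,P4,P1] Q1=[P3,P5] Q2=[]
t=30-31: P2@Q0 runs 1, rem=0, completes. Q0=[P4,P1] Q1=[P3,P5] Q2=[]
t=31-33: P4@Q0 runs 2, rem=0, completes. Q0=[P1] Q1=[P3,P5] Q2=[]
t=33-34: P1@Q0 runs 1, rem=6, I/O yield, promote→Q0. Q0=[P1] Q1=[P3,P5] Q2=[]
t=34-35: P1@Q0 runs 1, rem=5, I/O yield, promote→Q0. Q0=[P1] Q1=[P3,P5] Q2=[]
t=35-36: P1@Q0 runs 1, rem=4, I/O yield, promote→Q0. Q0=[P1] Q1=[P3,P5] Q2=[]
t=36-37: P1@Q0 runs 1, rem=3, I/O yield, promote→Q0. Q0=[P1] Q1=[P3,P5] Q2=[]
t=37-38: P1@Q0 runs 1, rem=2, I/O yield, promote→Q0. Q0=[P1] Q1=[P3,P5] Q2=[]
t=38-39: P1@Q0 runs 1, rem=1, I/O yield, promote→Q0. Q0=[P1] Q1=[P3,P5] Q2=[]
t=39-40: P1@Q0 runs 1, rem=0, completes. Q0=[] Q1=[P3,P5] Q2=[]
t=40-44: P3@Q1 runs 4, rem=8, quantum used, demote→Q2. Q0=[] Q1=[P5] Q2=[P3]
t=44-47: P5@Q1 runs 3, rem=2, I/O yield, promote→Q0. Q0=[P5] Q1=[] Q2=[P3]
t=47-49: P5@Q0 runs 2, rem=0, completes. Q0=[] Q1=[] Q2=[P3]
t=49-57: P3@Q2 runs 8, rem=0, completes. Q0=[] Q1=[] Q2=[]

Answer: P1(0-1) P2(1-3) P3(3-5) P4(5-7) P5(7-9) P1(9-10) P2(10-12) P4(12-14) P1(14-15) P2(15-17) P4(17-19) P1(19-20) P2(20-22) P4(22-24) P1(24-25) P2(25-27) P4(27-29) P1(29-30) P2(30-31) P4(31-33) P1(33-34) P1(34-35) P1(35-36) P1(36-37) P1(37-38) P1(38-39) P1(39-40) P3(40-44) P5(44-47) P5(47-49) P3(49-57)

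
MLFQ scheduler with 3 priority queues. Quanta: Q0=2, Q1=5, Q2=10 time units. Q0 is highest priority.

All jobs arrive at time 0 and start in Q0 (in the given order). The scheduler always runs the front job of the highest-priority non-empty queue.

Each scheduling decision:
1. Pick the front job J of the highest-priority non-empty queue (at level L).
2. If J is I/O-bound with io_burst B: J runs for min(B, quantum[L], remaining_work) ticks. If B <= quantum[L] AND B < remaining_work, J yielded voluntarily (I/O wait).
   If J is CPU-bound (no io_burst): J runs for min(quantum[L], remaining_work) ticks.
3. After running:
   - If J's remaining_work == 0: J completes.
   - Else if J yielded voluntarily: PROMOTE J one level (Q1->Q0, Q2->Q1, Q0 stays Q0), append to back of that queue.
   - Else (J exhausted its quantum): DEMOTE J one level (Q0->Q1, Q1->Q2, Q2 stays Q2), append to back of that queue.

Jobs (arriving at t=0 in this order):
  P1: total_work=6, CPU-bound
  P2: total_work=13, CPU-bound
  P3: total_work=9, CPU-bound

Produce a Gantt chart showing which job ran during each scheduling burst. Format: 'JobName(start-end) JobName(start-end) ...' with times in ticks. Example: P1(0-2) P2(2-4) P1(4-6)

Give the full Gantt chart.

Answer: P1(0-2) P2(2-4) P3(4-6) P1(6-10) P2(10-15) P3(15-20) P2(20-26) P3(26-28)

Derivation:
t=0-2: P1@Q0 runs 2, rem=4, quantum used, demote→Q1. Q0=[P2,P3] Q1=[P1] Q2=[]
t=2-4: P2@Q0 runs 2, rem=11, quantum used, demote→Q1. Q0=[P3] Q1=[P1,P2] Q2=[]
t=4-6: P3@Q0 runs 2, rem=7, quantum used, demote→Q1. Q0=[] Q1=[P1,P2,P3] Q2=[]
t=6-10: P1@Q1 runs 4, rem=0, completes. Q0=[] Q1=[P2,P3] Q2=[]
t=10-15: P2@Q1 runs 5, rem=6, quantum used, demote→Q2. Q0=[] Q1=[P3] Q2=[P2]
t=15-20: P3@Q1 runs 5, rem=2, quantum used, demote→Q2. Q0=[] Q1=[] Q2=[P2,P3]
t=20-26: P2@Q2 runs 6, rem=0, completes. Q0=[] Q1=[] Q2=[P3]
t=26-28: P3@Q2 runs 2, rem=0, completes. Q0=[] Q1=[] Q2=[]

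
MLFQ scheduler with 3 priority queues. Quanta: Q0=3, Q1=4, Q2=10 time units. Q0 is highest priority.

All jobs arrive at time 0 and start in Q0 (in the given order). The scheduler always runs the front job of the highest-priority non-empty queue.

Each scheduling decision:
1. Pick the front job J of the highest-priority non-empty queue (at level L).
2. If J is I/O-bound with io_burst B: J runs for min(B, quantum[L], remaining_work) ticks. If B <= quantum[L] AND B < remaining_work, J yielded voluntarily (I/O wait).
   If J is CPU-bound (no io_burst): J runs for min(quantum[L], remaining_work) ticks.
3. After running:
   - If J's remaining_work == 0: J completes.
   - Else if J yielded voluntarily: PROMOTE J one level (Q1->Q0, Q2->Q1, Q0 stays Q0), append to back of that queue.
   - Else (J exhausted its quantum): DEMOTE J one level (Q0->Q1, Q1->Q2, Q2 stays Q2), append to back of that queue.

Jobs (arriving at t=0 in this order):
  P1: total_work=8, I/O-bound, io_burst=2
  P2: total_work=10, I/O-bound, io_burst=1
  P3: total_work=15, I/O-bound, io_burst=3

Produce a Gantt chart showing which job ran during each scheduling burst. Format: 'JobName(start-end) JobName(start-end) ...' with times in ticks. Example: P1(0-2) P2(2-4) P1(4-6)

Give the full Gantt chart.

Answer: P1(0-2) P2(2-3) P3(3-6) P1(6-8) P2(8-9) P3(9-12) P1(12-14) P2(14-15) P3(15-18) P1(18-20) P2(20-21) P3(21-24) P2(24-25) P3(25-28) P2(28-29) P2(29-30) P2(30-31) P2(31-32) P2(32-33)

Derivation:
t=0-2: P1@Q0 runs 2, rem=6, I/O yield, promote→Q0. Q0=[P2,P3,P1] Q1=[] Q2=[]
t=2-3: P2@Q0 runs 1, rem=9, I/O yield, promote→Q0. Q0=[P3,P1,P2] Q1=[] Q2=[]
t=3-6: P3@Q0 runs 3, rem=12, I/O yield, promote→Q0. Q0=[P1,P2,P3] Q1=[] Q2=[]
t=6-8: P1@Q0 runs 2, rem=4, I/O yield, promote→Q0. Q0=[P2,P3,P1] Q1=[] Q2=[]
t=8-9: P2@Q0 runs 1, rem=8, I/O yield, promote→Q0. Q0=[P3,P1,P2] Q1=[] Q2=[]
t=9-12: P3@Q0 runs 3, rem=9, I/O yield, promote→Q0. Q0=[P1,P2,P3] Q1=[] Q2=[]
t=12-14: P1@Q0 runs 2, rem=2, I/O yield, promote→Q0. Q0=[P2,P3,P1] Q1=[] Q2=[]
t=14-15: P2@Q0 runs 1, rem=7, I/O yield, promote→Q0. Q0=[P3,P1,P2] Q1=[] Q2=[]
t=15-18: P3@Q0 runs 3, rem=6, I/O yield, promote→Q0. Q0=[P1,P2,P3] Q1=[] Q2=[]
t=18-20: P1@Q0 runs 2, rem=0, completes. Q0=[P2,P3] Q1=[] Q2=[]
t=20-21: P2@Q0 runs 1, rem=6, I/O yield, promote→Q0. Q0=[P3,P2] Q1=[] Q2=[]
t=21-24: P3@Q0 runs 3, rem=3, I/O yield, promote→Q0. Q0=[P2,P3] Q1=[] Q2=[]
t=24-25: P2@Q0 runs 1, rem=5, I/O yield, promote→Q0. Q0=[P3,P2] Q1=[] Q2=[]
t=25-28: P3@Q0 runs 3, rem=0, completes. Q0=[P2] Q1=[] Q2=[]
t=28-29: P2@Q0 runs 1, rem=4, I/O yield, promote→Q0. Q0=[P2] Q1=[] Q2=[]
t=29-30: P2@Q0 runs 1, rem=3, I/O yield, promote→Q0. Q0=[P2] Q1=[] Q2=[]
t=30-31: P2@Q0 runs 1, rem=2, I/O yield, promote→Q0. Q0=[P2] Q1=[] Q2=[]
t=31-32: P2@Q0 runs 1, rem=1, I/O yield, promote→Q0. Q0=[P2] Q1=[] Q2=[]
t=32-33: P2@Q0 runs 1, rem=0, completes. Q0=[] Q1=[] Q2=[]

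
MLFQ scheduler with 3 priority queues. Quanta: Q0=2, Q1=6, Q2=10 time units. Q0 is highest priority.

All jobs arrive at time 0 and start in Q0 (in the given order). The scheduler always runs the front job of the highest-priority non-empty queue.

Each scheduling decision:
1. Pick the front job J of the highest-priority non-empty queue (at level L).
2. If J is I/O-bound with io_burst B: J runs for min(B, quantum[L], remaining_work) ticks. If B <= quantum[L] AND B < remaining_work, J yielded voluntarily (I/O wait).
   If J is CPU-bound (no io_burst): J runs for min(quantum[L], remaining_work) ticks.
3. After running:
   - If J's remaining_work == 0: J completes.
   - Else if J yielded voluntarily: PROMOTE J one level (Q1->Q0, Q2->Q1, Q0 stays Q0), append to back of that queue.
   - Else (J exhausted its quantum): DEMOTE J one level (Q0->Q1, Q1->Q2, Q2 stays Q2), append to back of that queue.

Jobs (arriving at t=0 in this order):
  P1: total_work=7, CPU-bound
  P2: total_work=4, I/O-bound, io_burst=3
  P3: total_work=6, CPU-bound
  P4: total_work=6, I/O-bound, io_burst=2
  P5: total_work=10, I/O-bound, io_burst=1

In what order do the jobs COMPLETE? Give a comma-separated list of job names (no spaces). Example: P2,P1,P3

Answer: P4,P5,P1,P2,P3

Derivation:
t=0-2: P1@Q0 runs 2, rem=5, quantum used, demote→Q1. Q0=[P2,P3,P4,P5] Q1=[P1] Q2=[]
t=2-4: P2@Q0 runs 2, rem=2, quantum used, demote→Q1. Q0=[P3,P4,P5] Q1=[P1,P2] Q2=[]
t=4-6: P3@Q0 runs 2, rem=4, quantum used, demote→Q1. Q0=[P4,P5] Q1=[P1,P2,P3] Q2=[]
t=6-8: P4@Q0 runs 2, rem=4, I/O yield, promote→Q0. Q0=[P5,P4] Q1=[P1,P2,P3] Q2=[]
t=8-9: P5@Q0 runs 1, rem=9, I/O yield, promote→Q0. Q0=[P4,P5] Q1=[P1,P2,P3] Q2=[]
t=9-11: P4@Q0 runs 2, rem=2, I/O yield, promote→Q0. Q0=[P5,P4] Q1=[P1,P2,P3] Q2=[]
t=11-12: P5@Q0 runs 1, rem=8, I/O yield, promote→Q0. Q0=[P4,P5] Q1=[P1,P2,P3] Q2=[]
t=12-14: P4@Q0 runs 2, rem=0, completes. Q0=[P5] Q1=[P1,P2,P3] Q2=[]
t=14-15: P5@Q0 runs 1, rem=7, I/O yield, promote→Q0. Q0=[P5] Q1=[P1,P2,P3] Q2=[]
t=15-16: P5@Q0 runs 1, rem=6, I/O yield, promote→Q0. Q0=[P5] Q1=[P1,P2,P3] Q2=[]
t=16-17: P5@Q0 runs 1, rem=5, I/O yield, promote→Q0. Q0=[P5] Q1=[P1,P2,P3] Q2=[]
t=17-18: P5@Q0 runs 1, rem=4, I/O yield, promote→Q0. Q0=[P5] Q1=[P1,P2,P3] Q2=[]
t=18-19: P5@Q0 runs 1, rem=3, I/O yield, promote→Q0. Q0=[P5] Q1=[P1,P2,P3] Q2=[]
t=19-20: P5@Q0 runs 1, rem=2, I/O yield, promote→Q0. Q0=[P5] Q1=[P1,P2,P3] Q2=[]
t=20-21: P5@Q0 runs 1, rem=1, I/O yield, promote→Q0. Q0=[P5] Q1=[P1,P2,P3] Q2=[]
t=21-22: P5@Q0 runs 1, rem=0, completes. Q0=[] Q1=[P1,P2,P3] Q2=[]
t=22-27: P1@Q1 runs 5, rem=0, completes. Q0=[] Q1=[P2,P3] Q2=[]
t=27-29: P2@Q1 runs 2, rem=0, completes. Q0=[] Q1=[P3] Q2=[]
t=29-33: P3@Q1 runs 4, rem=0, completes. Q0=[] Q1=[] Q2=[]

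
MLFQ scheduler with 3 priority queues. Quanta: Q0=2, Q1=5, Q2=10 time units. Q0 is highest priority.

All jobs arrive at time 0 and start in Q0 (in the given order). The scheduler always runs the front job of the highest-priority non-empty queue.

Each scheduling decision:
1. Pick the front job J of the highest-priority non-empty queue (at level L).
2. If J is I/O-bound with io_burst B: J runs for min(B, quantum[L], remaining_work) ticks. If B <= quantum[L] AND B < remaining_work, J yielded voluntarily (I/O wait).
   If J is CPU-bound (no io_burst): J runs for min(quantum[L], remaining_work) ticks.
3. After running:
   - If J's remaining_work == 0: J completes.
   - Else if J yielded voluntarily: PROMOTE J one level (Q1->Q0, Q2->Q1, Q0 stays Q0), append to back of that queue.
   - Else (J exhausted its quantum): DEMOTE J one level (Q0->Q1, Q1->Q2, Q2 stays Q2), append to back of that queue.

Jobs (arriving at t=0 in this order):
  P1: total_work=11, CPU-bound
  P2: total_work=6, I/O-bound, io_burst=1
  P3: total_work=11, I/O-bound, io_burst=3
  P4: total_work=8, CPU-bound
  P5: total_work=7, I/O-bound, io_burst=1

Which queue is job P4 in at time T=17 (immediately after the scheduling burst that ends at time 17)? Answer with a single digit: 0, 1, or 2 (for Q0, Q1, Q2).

t=0-2: P1@Q0 runs 2, rem=9, quantum used, demote→Q1. Q0=[P2,P3,P4,P5] Q1=[P1] Q2=[]
t=2-3: P2@Q0 runs 1, rem=5, I/O yield, promote→Q0. Q0=[P3,P4,P5,P2] Q1=[P1] Q2=[]
t=3-5: P3@Q0 runs 2, rem=9, quantum used, demote→Q1. Q0=[P4,P5,P2] Q1=[P1,P3] Q2=[]
t=5-7: P4@Q0 runs 2, rem=6, quantum used, demote→Q1. Q0=[P5,P2] Q1=[P1,P3,P4] Q2=[]
t=7-8: P5@Q0 runs 1, rem=6, I/O yield, promote→Q0. Q0=[P2,P5] Q1=[P1,P3,P4] Q2=[]
t=8-9: P2@Q0 runs 1, rem=4, I/O yield, promote→Q0. Q0=[P5,P2] Q1=[P1,P3,P4] Q2=[]
t=9-10: P5@Q0 runs 1, rem=5, I/O yield, promote→Q0. Q0=[P2,P5] Q1=[P1,P3,P4] Q2=[]
t=10-11: P2@Q0 runs 1, rem=3, I/O yield, promote→Q0. Q0=[P5,P2] Q1=[P1,P3,P4] Q2=[]
t=11-12: P5@Q0 runs 1, rem=4, I/O yield, promote→Q0. Q0=[P2,P5] Q1=[P1,P3,P4] Q2=[]
t=12-13: P2@Q0 runs 1, rem=2, I/O yield, promote→Q0. Q0=[P5,P2] Q1=[P1,P3,P4] Q2=[]
t=13-14: P5@Q0 runs 1, rem=3, I/O yield, promote→Q0. Q0=[P2,P5] Q1=[P1,P3,P4] Q2=[]
t=14-15: P2@Q0 runs 1, rem=1, I/O yield, promote→Q0. Q0=[P5,P2] Q1=[P1,P3,P4] Q2=[]
t=15-16: P5@Q0 runs 1, rem=2, I/O yield, promote→Q0. Q0=[P2,P5] Q1=[P1,P3,P4] Q2=[]
t=16-17: P2@Q0 runs 1, rem=0, completes. Q0=[P5] Q1=[P1,P3,P4] Q2=[]
t=17-18: P5@Q0 runs 1, rem=1, I/O yield, promote→Q0. Q0=[P5] Q1=[P1,P3,P4] Q2=[]
t=18-19: P5@Q0 runs 1, rem=0, completes. Q0=[] Q1=[P1,P3,P4] Q2=[]
t=19-24: P1@Q1 runs 5, rem=4, quantum used, demote→Q2. Q0=[] Q1=[P3,P4] Q2=[P1]
t=24-27: P3@Q1 runs 3, rem=6, I/O yield, promote→Q0. Q0=[P3] Q1=[P4] Q2=[P1]
t=27-29: P3@Q0 runs 2, rem=4, quantum used, demote→Q1. Q0=[] Q1=[P4,P3] Q2=[P1]
t=29-34: P4@Q1 runs 5, rem=1, quantum used, demote→Q2. Q0=[] Q1=[P3] Q2=[P1,P4]
t=34-37: P3@Q1 runs 3, rem=1, I/O yield, promote→Q0. Q0=[P3] Q1=[] Q2=[P1,P4]
t=37-38: P3@Q0 runs 1, rem=0, completes. Q0=[] Q1=[] Q2=[P1,P4]
t=38-42: P1@Q2 runs 4, rem=0, completes. Q0=[] Q1=[] Q2=[P4]
t=42-43: P4@Q2 runs 1, rem=0, completes. Q0=[] Q1=[] Q2=[]

Answer: 1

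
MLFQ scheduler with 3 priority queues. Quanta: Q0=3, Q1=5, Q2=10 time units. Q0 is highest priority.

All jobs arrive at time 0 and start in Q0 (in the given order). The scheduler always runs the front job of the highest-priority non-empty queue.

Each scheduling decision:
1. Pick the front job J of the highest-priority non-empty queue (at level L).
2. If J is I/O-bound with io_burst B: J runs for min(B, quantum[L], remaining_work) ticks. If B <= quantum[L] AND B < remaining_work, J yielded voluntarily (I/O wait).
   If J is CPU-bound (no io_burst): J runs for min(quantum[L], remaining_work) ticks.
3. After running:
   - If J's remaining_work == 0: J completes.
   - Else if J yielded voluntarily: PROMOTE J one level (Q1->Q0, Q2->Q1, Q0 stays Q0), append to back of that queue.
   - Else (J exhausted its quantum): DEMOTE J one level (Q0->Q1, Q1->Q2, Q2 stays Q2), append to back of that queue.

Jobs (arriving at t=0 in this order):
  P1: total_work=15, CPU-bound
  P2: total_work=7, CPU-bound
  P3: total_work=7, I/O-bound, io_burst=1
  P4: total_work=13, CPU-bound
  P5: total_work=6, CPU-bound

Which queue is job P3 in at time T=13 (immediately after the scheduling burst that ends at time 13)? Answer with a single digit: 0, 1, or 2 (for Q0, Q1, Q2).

Answer: 0

Derivation:
t=0-3: P1@Q0 runs 3, rem=12, quantum used, demote→Q1. Q0=[P2,P3,P4,P5] Q1=[P1] Q2=[]
t=3-6: P2@Q0 runs 3, rem=4, quantum used, demote→Q1. Q0=[P3,P4,P5] Q1=[P1,P2] Q2=[]
t=6-7: P3@Q0 runs 1, rem=6, I/O yield, promote→Q0. Q0=[P4,P5,P3] Q1=[P1,P2] Q2=[]
t=7-10: P4@Q0 runs 3, rem=10, quantum used, demote→Q1. Q0=[P5,P3] Q1=[P1,P2,P4] Q2=[]
t=10-13: P5@Q0 runs 3, rem=3, quantum used, demote→Q1. Q0=[P3] Q1=[P1,P2,P4,P5] Q2=[]
t=13-14: P3@Q0 runs 1, rem=5, I/O yield, promote→Q0. Q0=[P3] Q1=[P1,P2,P4,P5] Q2=[]
t=14-15: P3@Q0 runs 1, rem=4, I/O yield, promote→Q0. Q0=[P3] Q1=[P1,P2,P4,P5] Q2=[]
t=15-16: P3@Q0 runs 1, rem=3, I/O yield, promote→Q0. Q0=[P3] Q1=[P1,P2,P4,P5] Q2=[]
t=16-17: P3@Q0 runs 1, rem=2, I/O yield, promote→Q0. Q0=[P3] Q1=[P1,P2,P4,P5] Q2=[]
t=17-18: P3@Q0 runs 1, rem=1, I/O yield, promote→Q0. Q0=[P3] Q1=[P1,P2,P4,P5] Q2=[]
t=18-19: P3@Q0 runs 1, rem=0, completes. Q0=[] Q1=[P1,P2,P4,P5] Q2=[]
t=19-24: P1@Q1 runs 5, rem=7, quantum used, demote→Q2. Q0=[] Q1=[P2,P4,P5] Q2=[P1]
t=24-28: P2@Q1 runs 4, rem=0, completes. Q0=[] Q1=[P4,P5] Q2=[P1]
t=28-33: P4@Q1 runs 5, rem=5, quantum used, demote→Q2. Q0=[] Q1=[P5] Q2=[P1,P4]
t=33-36: P5@Q1 runs 3, rem=0, completes. Q0=[] Q1=[] Q2=[P1,P4]
t=36-43: P1@Q2 runs 7, rem=0, completes. Q0=[] Q1=[] Q2=[P4]
t=43-48: P4@Q2 runs 5, rem=0, completes. Q0=[] Q1=[] Q2=[]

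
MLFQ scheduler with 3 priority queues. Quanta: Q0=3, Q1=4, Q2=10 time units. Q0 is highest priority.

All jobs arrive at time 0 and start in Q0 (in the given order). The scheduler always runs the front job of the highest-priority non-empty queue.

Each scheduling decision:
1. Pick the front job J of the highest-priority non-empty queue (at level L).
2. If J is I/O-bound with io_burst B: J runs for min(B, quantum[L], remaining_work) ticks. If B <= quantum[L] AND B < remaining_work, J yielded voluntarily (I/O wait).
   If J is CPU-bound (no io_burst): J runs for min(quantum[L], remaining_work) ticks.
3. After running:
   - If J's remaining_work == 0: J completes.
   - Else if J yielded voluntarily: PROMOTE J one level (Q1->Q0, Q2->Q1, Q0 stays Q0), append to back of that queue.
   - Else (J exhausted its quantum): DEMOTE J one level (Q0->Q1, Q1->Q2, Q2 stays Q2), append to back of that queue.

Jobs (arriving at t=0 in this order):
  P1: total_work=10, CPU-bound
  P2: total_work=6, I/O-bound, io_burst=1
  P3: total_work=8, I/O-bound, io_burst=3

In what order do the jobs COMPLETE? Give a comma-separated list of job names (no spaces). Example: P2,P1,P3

t=0-3: P1@Q0 runs 3, rem=7, quantum used, demote→Q1. Q0=[P2,P3] Q1=[P1] Q2=[]
t=3-4: P2@Q0 runs 1, rem=5, I/O yield, promote→Q0. Q0=[P3,P2] Q1=[P1] Q2=[]
t=4-7: P3@Q0 runs 3, rem=5, I/O yield, promote→Q0. Q0=[P2,P3] Q1=[P1] Q2=[]
t=7-8: P2@Q0 runs 1, rem=4, I/O yield, promote→Q0. Q0=[P3,P2] Q1=[P1] Q2=[]
t=8-11: P3@Q0 runs 3, rem=2, I/O yield, promote→Q0. Q0=[P2,P3] Q1=[P1] Q2=[]
t=11-12: P2@Q0 runs 1, rem=3, I/O yield, promote→Q0. Q0=[P3,P2] Q1=[P1] Q2=[]
t=12-14: P3@Q0 runs 2, rem=0, completes. Q0=[P2] Q1=[P1] Q2=[]
t=14-15: P2@Q0 runs 1, rem=2, I/O yield, promote→Q0. Q0=[P2] Q1=[P1] Q2=[]
t=15-16: P2@Q0 runs 1, rem=1, I/O yield, promote→Q0. Q0=[P2] Q1=[P1] Q2=[]
t=16-17: P2@Q0 runs 1, rem=0, completes. Q0=[] Q1=[P1] Q2=[]
t=17-21: P1@Q1 runs 4, rem=3, quantum used, demote→Q2. Q0=[] Q1=[] Q2=[P1]
t=21-24: P1@Q2 runs 3, rem=0, completes. Q0=[] Q1=[] Q2=[]

Answer: P3,P2,P1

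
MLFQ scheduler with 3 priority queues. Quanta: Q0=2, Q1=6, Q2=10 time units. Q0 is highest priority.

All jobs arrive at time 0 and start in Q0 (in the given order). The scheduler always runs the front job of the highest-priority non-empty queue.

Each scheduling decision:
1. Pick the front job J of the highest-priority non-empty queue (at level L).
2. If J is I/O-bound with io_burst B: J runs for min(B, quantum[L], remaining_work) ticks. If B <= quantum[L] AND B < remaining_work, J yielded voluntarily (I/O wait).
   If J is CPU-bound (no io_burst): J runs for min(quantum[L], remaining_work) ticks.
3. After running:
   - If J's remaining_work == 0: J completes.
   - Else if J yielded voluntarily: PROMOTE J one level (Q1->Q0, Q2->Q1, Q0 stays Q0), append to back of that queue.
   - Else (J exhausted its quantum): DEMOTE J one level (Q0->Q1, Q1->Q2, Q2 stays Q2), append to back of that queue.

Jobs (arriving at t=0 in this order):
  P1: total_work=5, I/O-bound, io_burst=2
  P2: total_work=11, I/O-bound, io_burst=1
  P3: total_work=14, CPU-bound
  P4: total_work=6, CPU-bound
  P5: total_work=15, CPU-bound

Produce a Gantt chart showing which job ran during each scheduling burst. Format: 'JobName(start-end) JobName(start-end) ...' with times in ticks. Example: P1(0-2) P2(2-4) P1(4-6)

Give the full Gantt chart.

t=0-2: P1@Q0 runs 2, rem=3, I/O yield, promote→Q0. Q0=[P2,P3,P4,P5,P1] Q1=[] Q2=[]
t=2-3: P2@Q0 runs 1, rem=10, I/O yield, promote→Q0. Q0=[P3,P4,P5,P1,P2] Q1=[] Q2=[]
t=3-5: P3@Q0 runs 2, rem=12, quantum used, demote→Q1. Q0=[P4,P5,P1,P2] Q1=[P3] Q2=[]
t=5-7: P4@Q0 runs 2, rem=4, quantum used, demote→Q1. Q0=[P5,P1,P2] Q1=[P3,P4] Q2=[]
t=7-9: P5@Q0 runs 2, rem=13, quantum used, demote→Q1. Q0=[P1,P2] Q1=[P3,P4,P5] Q2=[]
t=9-11: P1@Q0 runs 2, rem=1, I/O yield, promote→Q0. Q0=[P2,P1] Q1=[P3,P4,P5] Q2=[]
t=11-12: P2@Q0 runs 1, rem=9, I/O yield, promote→Q0. Q0=[P1,P2] Q1=[P3,P4,P5] Q2=[]
t=12-13: P1@Q0 runs 1, rem=0, completes. Q0=[P2] Q1=[P3,P4,P5] Q2=[]
t=13-14: P2@Q0 runs 1, rem=8, I/O yield, promote→Q0. Q0=[P2] Q1=[P3,P4,P5] Q2=[]
t=14-15: P2@Q0 runs 1, rem=7, I/O yield, promote→Q0. Q0=[P2] Q1=[P3,P4,P5] Q2=[]
t=15-16: P2@Q0 runs 1, rem=6, I/O yield, promote→Q0. Q0=[P2] Q1=[P3,P4,P5] Q2=[]
t=16-17: P2@Q0 runs 1, rem=5, I/O yield, promote→Q0. Q0=[P2] Q1=[P3,P4,P5] Q2=[]
t=17-18: P2@Q0 runs 1, rem=4, I/O yield, promote→Q0. Q0=[P2] Q1=[P3,P4,P5] Q2=[]
t=18-19: P2@Q0 runs 1, rem=3, I/O yield, promote→Q0. Q0=[P2] Q1=[P3,P4,P5] Q2=[]
t=19-20: P2@Q0 runs 1, rem=2, I/O yield, promote→Q0. Q0=[P2] Q1=[P3,P4,P5] Q2=[]
t=20-21: P2@Q0 runs 1, rem=1, I/O yield, promote→Q0. Q0=[P2] Q1=[P3,P4,P5] Q2=[]
t=21-22: P2@Q0 runs 1, rem=0, completes. Q0=[] Q1=[P3,P4,P5] Q2=[]
t=22-28: P3@Q1 runs 6, rem=6, quantum used, demote→Q2. Q0=[] Q1=[P4,P5] Q2=[P3]
t=28-32: P4@Q1 runs 4, rem=0, completes. Q0=[] Q1=[P5] Q2=[P3]
t=32-38: P5@Q1 runs 6, rem=7, quantum used, demote→Q2. Q0=[] Q1=[] Q2=[P3,P5]
t=38-44: P3@Q2 runs 6, rem=0, completes. Q0=[] Q1=[] Q2=[P5]
t=44-51: P5@Q2 runs 7, rem=0, completes. Q0=[] Q1=[] Q2=[]

Answer: P1(0-2) P2(2-3) P3(3-5) P4(5-7) P5(7-9) P1(9-11) P2(11-12) P1(12-13) P2(13-14) P2(14-15) P2(15-16) P2(16-17) P2(17-18) P2(18-19) P2(19-20) P2(20-21) P2(21-22) P3(22-28) P4(28-32) P5(32-38) P3(38-44) P5(44-51)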